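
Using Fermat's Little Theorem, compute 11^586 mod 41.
By Fermat: 11^{40} ≡ 1 (mod 41). 586 ≡ 26 (mod 40). So 11^{586} ≡ 11^{26} ≡ 8 (mod 41)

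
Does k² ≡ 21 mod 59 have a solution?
By Euler's criterion: 21^{29} ≡ 1 mod 59. Since this equals 1, 21 is a QR.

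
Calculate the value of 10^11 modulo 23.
By repeated squaring mod 23: 10^{1}≡10, 10^{2}≡8, 10^{4}≡18, 10^{8}≡2. Then 10^{11} = 10^{8+2+1} ≡ 2 × 8 × 10 ≡ 22 mod 23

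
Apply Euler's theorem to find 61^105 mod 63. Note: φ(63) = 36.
By Euler: 61^{36} ≡ 1 mod 63 since gcd(61, 63) = 1. 105 = 2×36 + 33. So 61^{105} ≡ 61^{33} ≡ 55 mod 63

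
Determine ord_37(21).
Powers of 21 mod 37: 21^1≡21, 21^2≡34, 21^3≡11, 21^4≡9, 21^5≡4, 21^6≡10, 21^7≡25, 21^8≡7, 21^9≡36, 21^10≡16, 21^11≡3, 21^12≡26, 21^13≡28, 21^14≡33, 21^15≡27, 21^16≡12, 21^17≡30, 21^18≡1. ord_37(21) = 18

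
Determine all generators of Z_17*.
There are φ(16) = 8 primitive roots mod 17: {3, 5, 6, 7, 10, 11, 12, 14}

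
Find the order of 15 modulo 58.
Powers of 15 mod 58: 15^1≡15, 15^2≡51, 15^3≡11, 15^4≡49, 15^5≡39, 15^6≡5, 15^7≡17, 15^8≡23, 15^9≡55, 15^10≡13, 15^11≡21, 15^12≡25, 15^13≡27, 15^14≡57, 15^15≡43, 15^16≡7, 15^17≡47, 15^18≡9, 15^19≡19, 15^20≡53, 15^21≡41, 15^22≡35, 15^23≡3, 15^24≡45, 15^25≡37, 15^26≡33, 15^27≡31, 15^28≡1. ord_58(15) = 28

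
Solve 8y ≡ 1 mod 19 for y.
Since 19 is prime, by Fermat 8^(-1) ≡ 8^{17} ≡ 12 mod 19. Verify: 8 × 12 = 96 ≡ 1 mod 19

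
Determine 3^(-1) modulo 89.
Since 89 is prime, by Fermat 3^(-1) ≡ 3^{87} ≡ 30 (mod 89). Verify: 3 × 30 = 90 ≡ 1 (mod 89)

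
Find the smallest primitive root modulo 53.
g = 2. For each prime q|52: 2^{26}≡52, 2^{4}≡16, none ≡ 1, so ord_53(2) = 52 and 2 is a primitive root.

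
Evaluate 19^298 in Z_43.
Using Fermat: 19^{42} ≡ 1 mod 43. 298 ≡ 4 mod 42. So 19^{298} ≡ 19^{4} ≡ 31 mod 43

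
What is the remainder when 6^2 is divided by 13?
6^{2} = 36 ≡ 10 (mod 13)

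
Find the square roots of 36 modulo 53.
The square roots of 36 mod 53 are 47 and 6. Verify: 47² = 2209 ≡ 36 mod 53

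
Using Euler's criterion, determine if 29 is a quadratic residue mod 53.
By Euler's criterion: 29^{26} ≡ 1 (mod 53). Since this equals 1, 29 is a QR.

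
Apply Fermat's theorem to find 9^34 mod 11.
By Fermat: 9^{10} ≡ 1 mod 11. 34 = 3×10 + 4. So 9^{34} ≡ 9^{4} ≡ 5 mod 11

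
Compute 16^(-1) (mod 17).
Since 17 is prime, by Fermat 16^(-1) ≡ 16^{15} ≡ 16 (mod 17). Verify: 16 × 16 = 256 ≡ 1 (mod 17)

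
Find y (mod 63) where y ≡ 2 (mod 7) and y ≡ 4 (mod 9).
M = 7 × 9 = 63. M₁ = 9, y₁ ≡ 4 (mod 7). M₂ = 7, y₂ ≡ 4 (mod 9). y = 2×9×4 + 4×7×4 ≡ 58 (mod 63)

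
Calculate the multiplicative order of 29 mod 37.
Powers of 29 mod 37: 29^1≡29, 29^2≡27, 29^3≡6, 29^4≡26, 29^5≡14, 29^6≡36, 29^7≡8, 29^8≡10, 29^9≡31, 29^10≡11, 29^11≡23, 29^12≡1. Order = 12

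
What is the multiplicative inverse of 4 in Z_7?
Since 7 is prime, by Fermat 4^(-1) ≡ 4^{5} ≡ 2 (mod 7). Verify: 4 × 2 = 8 ≡ 1 (mod 7)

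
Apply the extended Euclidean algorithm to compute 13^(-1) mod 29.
Extended GCD: 13(9) + 29(-4) = 1. So 13^(-1) ≡ 9 (mod 29). Verify: 13 × 9 = 117 ≡ 1 (mod 29)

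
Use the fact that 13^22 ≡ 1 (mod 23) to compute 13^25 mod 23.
By Fermat: 13^{22} ≡ 1 (mod 23). So 13^{25} = 13^{22} · 13^{3} ≡ 13^{3} ≡ 12 (mod 23)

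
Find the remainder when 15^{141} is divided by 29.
By Fermat: 15^{28} ≡ 1 (mod 29). 141 = 5×28 + 1. So 15^{141} ≡ 15^{1} ≡ 15 (mod 29)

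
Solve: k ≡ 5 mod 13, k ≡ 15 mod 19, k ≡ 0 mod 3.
M = 13 × 19 × 3 = 741. M₁ = 57, y₁ ≡ 8 mod 13. M₂ = 39, y₂ ≡ 1 mod 19. M₃ = 247, y₃ ≡ 1 mod 3. k = 5×57×8 + 15×39×1 + 0×247×1 ≡ 642 mod 741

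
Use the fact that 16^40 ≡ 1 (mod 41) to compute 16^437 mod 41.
By Fermat: 16^{40} ≡ 1 (mod 41). 437 ≡ 37 (mod 40). So 16^{437} ≡ 16^{37} ≡ 10 (mod 41)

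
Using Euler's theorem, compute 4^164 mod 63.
By Euler: 4^{36} ≡ 1 mod 63 since gcd(4, 63) = 1. 164 = 4×36 + 20. So 4^{164} ≡ 4^{20} ≡ 16 mod 63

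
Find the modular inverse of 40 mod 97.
Since 97 is prime, by Fermat 40^(-1) ≡ 40^{95} ≡ 17 mod 97. Verify: 40 × 17 = 680 ≡ 1 mod 97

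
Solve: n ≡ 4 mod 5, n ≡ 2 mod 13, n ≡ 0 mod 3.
M = 5 × 13 × 3 = 195. M₁ = 39, y₁ ≡ 4 mod 5. M₂ = 15, y₂ ≡ 7 mod 13. M₃ = 65, y₃ ≡ 2 mod 3. n = 4×39×4 + 2×15×7 + 0×65×2 ≡ 54 mod 195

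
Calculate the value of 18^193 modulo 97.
Using Fermat: 18^{96} ≡ 1 (mod 97). 193 ≡ 1 (mod 96). So 18^{193} ≡ 18^{1} ≡ 18 (mod 97)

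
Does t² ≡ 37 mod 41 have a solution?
By Euler's criterion: 37^{20} ≡ 1 mod 41. Since this equals 1, 37 is a QR.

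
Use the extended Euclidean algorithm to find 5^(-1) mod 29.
Extended GCD: 5(6) + 29(-1) = 1. So 5^(-1) ≡ 6 mod 29. Verify: 5 × 6 = 30 ≡ 1 mod 29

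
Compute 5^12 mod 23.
By repeated squaring (mod 23): 5^{1}≡5, 5^{2}≡2, 5^{4}≡4, 5^{8}≡16. Then 5^{12} = 5^{8+4} ≡ 16 × 4 ≡ 18 (mod 23)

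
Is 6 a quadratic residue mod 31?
By Euler's criterion: 6^{15} ≡ 30 (mod 31). Since this equals -1 (≡ 30), 6 is not a QR.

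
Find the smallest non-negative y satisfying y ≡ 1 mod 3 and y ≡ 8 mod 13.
M = 3 × 13 = 39. M₁ = 13, y₁ ≡ 1 mod 3. M₂ = 3, y₂ ≡ 9 mod 13. y = 1×13×1 + 8×3×9 ≡ 34 mod 39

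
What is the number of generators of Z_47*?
There are φ(47-1) = φ(46) = 22 primitive roots modulo 47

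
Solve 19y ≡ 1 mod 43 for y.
Since 43 is prime, by Fermat 19^(-1) ≡ 19^{41} ≡ 34 mod 43. Verify: 19 × 34 = 646 ≡ 1 mod 43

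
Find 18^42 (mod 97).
By repeated squaring (mod 97): 18^{1}≡18, 18^{2}≡33, 18^{4}≡22, 18^{8}≡96, 18^{16}≡1, 18^{32}≡1. Then 18^{42} = 18^{32+8+2} ≡ 1 × 96 × 33 ≡ 64 (mod 97)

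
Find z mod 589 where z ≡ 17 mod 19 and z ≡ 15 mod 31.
M = 19 × 31 = 589. M₁ = 31, y₁ ≡ 8 mod 19. M₂ = 19, y₂ ≡ 18 mod 31. z = 17×31×8 + 15×19×18 ≡ 511 mod 589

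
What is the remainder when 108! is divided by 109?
By Wilson's theorem, (108)! ≡ -1 ≡ 108 (mod 109)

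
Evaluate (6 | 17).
(6/17) = 6^{8} mod 17 = -1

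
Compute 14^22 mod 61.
By repeated squaring (mod 61): 14^{1}≡14, 14^{2}≡13, 14^{4}≡47, 14^{8}≡13, 14^{16}≡47. Then 14^{22} = 14^{16+4+2} ≡ 47 × 47 × 13 ≡ 47 (mod 61)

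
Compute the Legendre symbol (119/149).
(119/149) = 119^{74} mod 149 = 1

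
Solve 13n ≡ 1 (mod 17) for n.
Since 17 is prime, by Fermat 13^(-1) ≡ 13^{15} ≡ 4 (mod 17). Verify: 13 × 4 = 52 ≡ 1 (mod 17)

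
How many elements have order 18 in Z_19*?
A prime p has φ(p-1) primitive roots; here φ(18) = 6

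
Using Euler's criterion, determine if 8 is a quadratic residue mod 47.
By Euler's criterion: 8^{23} ≡ 1 mod 47. Since this equals 1, 8 is a QR.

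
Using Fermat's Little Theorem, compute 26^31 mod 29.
By Fermat: 26^{28} ≡ 1 mod 29. So 26^{31} = 26^{28} · 26^{3} ≡ 26^{3} ≡ 2 mod 29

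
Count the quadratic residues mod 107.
The squaring map on Z_107* is 2-to-1, so there are (106)/2 = 53 QRs.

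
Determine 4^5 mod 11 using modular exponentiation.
By repeated squaring (mod 11): 4^{1}≡4, 4^{2}≡5, 4^{4}≡3. Then 4^{5} = 4^{4+1} ≡ 3 × 4 ≡ 1 (mod 11)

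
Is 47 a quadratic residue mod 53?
By Euler's criterion: 47^{26} ≡ 1 mod 53. Since this equals 1, 47 is a QR.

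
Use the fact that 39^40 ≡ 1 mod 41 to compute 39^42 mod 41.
By Fermat: 39^{40} ≡ 1 mod 41. So 39^{42} = 39^{40} · 39^{2} ≡ 39^{2} ≡ 4 mod 41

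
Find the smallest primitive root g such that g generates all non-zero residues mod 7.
g = 3. Powers: [3, 2, 6, 4, 5, 1] generates all 6 non-zero residues.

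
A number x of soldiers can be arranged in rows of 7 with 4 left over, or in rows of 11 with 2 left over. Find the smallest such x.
M = 7 × 11 = 77. M₁ = 11, y₁ ≡ 2 mod 7. M₂ = 7, y₂ ≡ 8 mod 11. x = 4×11×2 + 2×7×8 ≡ 46 mod 77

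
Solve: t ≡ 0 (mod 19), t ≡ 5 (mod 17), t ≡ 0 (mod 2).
M = 19 × 17 × 2 = 646. M₁ = 34, y₁ ≡ 14 (mod 19). M₂ = 38, y₂ ≡ 13 (mod 17). M₃ = 323, y₃ ≡ 1 (mod 2). t = 0×34×14 + 5×38×13 + 0×323×1 ≡ 532 (mod 646)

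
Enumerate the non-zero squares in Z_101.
QRs mod 101: {1, 4, 5, 6, 9, 13, 14, 16, 17, 19, 20, 21, 22, 23, 24, 25, 30, 31, 33, 36, 37, 43, 45, 47, 49, 52, 54, 56, 58, 64, 65, 68, 70, 71, 76, 77, 78, 79, 80, 81, 82, 84, 85, 87, 88, 92, 95, 96, 97, 100}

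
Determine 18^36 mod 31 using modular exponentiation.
Using Fermat: 18^{30} ≡ 1 (mod 31). 36 ≡ 6 (mod 30). So 18^{36} ≡ 18^{6} ≡ 16 (mod 31)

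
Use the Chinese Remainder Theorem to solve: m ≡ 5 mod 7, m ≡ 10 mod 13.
M = 7 × 13 = 91. M₁ = 13, y₁ ≡ 6 mod 7. M₂ = 7, y₂ ≡ 2 mod 13. m = 5×13×6 + 10×7×2 ≡ 75 mod 91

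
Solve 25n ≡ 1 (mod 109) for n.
Since 109 is prime, by Fermat 25^(-1) ≡ 25^{107} ≡ 48 (mod 109). Verify: 25 × 48 = 1200 ≡ 1 (mod 109)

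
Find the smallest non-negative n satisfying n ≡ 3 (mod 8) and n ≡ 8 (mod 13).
M = 8 × 13 = 104. M₁ = 13, y₁ ≡ 5 (mod 8). M₂ = 8, y₂ ≡ 5 (mod 13). n = 3×13×5 + 8×8×5 ≡ 99 (mod 104)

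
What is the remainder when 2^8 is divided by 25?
By repeated squaring (mod 25): 2^{1}≡2, 2^{2}≡4, 2^{4}≡16, 2^{8}≡6. So 2^{8} ≡ 6 (mod 25)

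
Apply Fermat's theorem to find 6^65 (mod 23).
By Fermat: 6^{22} ≡ 1 (mod 23). 65 = 2×22 + 21. So 6^{65} ≡ 6^{21} ≡ 4 (mod 23)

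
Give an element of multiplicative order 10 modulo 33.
29 has order 10 mod 33 since 29^{10} ≡ 1 mod 33 and no smaller power works.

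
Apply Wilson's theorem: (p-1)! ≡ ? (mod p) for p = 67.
By Wilson's theorem, (66)! ≡ -1 ≡ 66 (mod 67)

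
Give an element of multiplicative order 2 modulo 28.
13 has order 2 mod 28 since 13^{2} ≡ 1 (mod 28) and no smaller power works.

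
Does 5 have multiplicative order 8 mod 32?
Powers of 5 mod 32: 5^1≡5, 5^2≡25, 5^3≡29, 5^4≡17, 5^5≡21, 5^6≡9, 5^7≡13, 5^8≡1. First k with 5^k≡1 is k=8. Yes, ord_32(5) = 8.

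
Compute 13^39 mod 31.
Using Fermat: 13^{30} ≡ 1 mod 31. 39 ≡ 9 mod 30. So 13^{39} ≡ 13^{9} ≡ 29 mod 31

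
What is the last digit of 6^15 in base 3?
By repeated squaring (mod 3): 6^{1}≡0, 6^{2}≡0, 6^{4}≡0, 6^{8}≡0. Then 6^{15} = 6^{8+4+2+1} ≡ 0 × 0 × 0 × 0 ≡ 0 (mod 3)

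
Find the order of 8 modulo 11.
Powers of 8 mod 11: 8^1≡8, 8^2≡9, 8^3≡6, 8^4≡4, 8^5≡10, 8^6≡3, 8^7≡2, 8^8≡5, 8^9≡7, 8^10≡1. ord_11(8) = 10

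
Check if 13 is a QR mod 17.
By Euler's criterion: 13^{8} ≡ 1 (mod 17). Since this equals 1, 13 is a QR.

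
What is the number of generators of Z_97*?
Number of primitive roots mod 97 = φ(p-1) = φ(96) = 32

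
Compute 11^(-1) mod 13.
Since 13 is prime, by Fermat 11^(-1) ≡ 11^{11} ≡ 6 mod 13. Verify: 11 × 6 = 66 ≡ 1 mod 13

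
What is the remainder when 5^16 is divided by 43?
By repeated squaring mod 43: 5^{1}≡5, 5^{2}≡25, 5^{4}≡23, 5^{8}≡13, 5^{16}≡40. So 5^{16} ≡ 40 mod 43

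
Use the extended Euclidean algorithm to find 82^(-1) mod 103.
Extended GCD: 82(49) + 103(-39) = 1. So 82^(-1) ≡ 49 mod 103. Verify: 82 × 49 = 4018 ≡ 1 mod 103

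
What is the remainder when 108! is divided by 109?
By Wilson's theorem, (108)! ≡ -1 ≡ 108 mod 109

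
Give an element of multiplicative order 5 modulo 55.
16 has order 5 mod 55 since 16^{5} ≡ 1 (mod 55) and no smaller power works.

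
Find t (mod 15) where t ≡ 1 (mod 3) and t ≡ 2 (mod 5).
M = 3 × 5 = 15. M₁ = 5, y₁ ≡ 2 (mod 3). M₂ = 3, y₂ ≡ 2 (mod 5). t = 1×5×2 + 2×3×2 ≡ 7 (mod 15)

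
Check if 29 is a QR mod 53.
By Euler's criterion: 29^{26} ≡ 1 (mod 53). Since this equals 1, 29 is a QR.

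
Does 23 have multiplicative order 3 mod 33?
Powers of 23 mod 33: 23^1≡23, 23^2≡1. Already 23^2≡1, so the order is 2 < 3. No, the actual order is 2.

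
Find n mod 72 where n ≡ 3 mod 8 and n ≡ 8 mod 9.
M = 8 × 9 = 72. M₁ = 9, y₁ ≡ 1 mod 8. M₂ = 8, y₂ ≡ 8 mod 9. n = 3×9×1 + 8×8×8 ≡ 35 mod 72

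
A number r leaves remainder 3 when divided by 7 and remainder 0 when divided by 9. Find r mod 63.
M = 7 × 9 = 63. M₁ = 9, y₁ ≡ 4 mod 7. M₂ = 7, y₂ ≡ 4 mod 9. r = 3×9×4 + 0×7×4 ≡ 45 mod 63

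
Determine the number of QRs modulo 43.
For prime 43, there are (p-1)/2 = (43-1)/2 = 21 quadratic residues (excluding 0).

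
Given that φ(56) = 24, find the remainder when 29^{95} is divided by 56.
By Euler: 29^{24} ≡ 1 (mod 56) since gcd(29, 56) = 1. 95 = 3×24 + 23. So 29^{95} ≡ 29^{23} ≡ 29 (mod 56)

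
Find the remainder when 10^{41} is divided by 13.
By Fermat: 10^{12} ≡ 1 (mod 13). 41 = 3×12 + 5. So 10^{41} ≡ 10^{5} ≡ 4 (mod 13)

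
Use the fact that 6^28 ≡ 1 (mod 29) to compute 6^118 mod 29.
By Fermat: 6^{28} ≡ 1 (mod 29). 118 = 4×28 + 6. So 6^{118} ≡ 6^{6} ≡ 24 (mod 29)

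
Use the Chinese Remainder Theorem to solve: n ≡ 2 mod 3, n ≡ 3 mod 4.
M = 3 × 4 = 12. M₁ = 4, y₁ ≡ 1 mod 3. M₂ = 3, y₂ ≡ 3 mod 4. n = 2×4×1 + 3×3×3 ≡ 11 mod 12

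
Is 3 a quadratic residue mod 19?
By Euler's criterion: 3^{9} ≡ 18 (mod 19). Since this equals -1 (≡ 18), 3 is not a QR.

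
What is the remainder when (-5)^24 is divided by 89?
By repeated squaring (mod 89): (-5)^{1}≡84, (-5)^{2}≡25, (-5)^{4}≡2, (-5)^{8}≡4, (-5)^{16}≡16. Then (-5)^{24} = (-5)^{16+8} ≡ 16 × 4 ≡ 64 (mod 89)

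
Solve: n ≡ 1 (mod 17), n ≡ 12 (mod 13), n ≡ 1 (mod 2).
M = 17 × 13 × 2 = 442. M₁ = 26, y₁ ≡ 2 (mod 17). M₂ = 34, y₂ ≡ 5 (mod 13). M₃ = 221, y₃ ≡ 1 (mod 2). n = 1×26×2 + 12×34×5 + 1×221×1 ≡ 103 (mod 442)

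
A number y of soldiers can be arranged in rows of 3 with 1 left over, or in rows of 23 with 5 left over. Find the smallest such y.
M = 3 × 23 = 69. M₁ = 23, y₁ ≡ 2 (mod 3). M₂ = 3, y₂ ≡ 8 (mod 23). y = 1×23×2 + 5×3×8 ≡ 28 (mod 69)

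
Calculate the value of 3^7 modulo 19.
By repeated squaring (mod 19): 3^{1}≡3, 3^{2}≡9, 3^{4}≡5. Then 3^{7} = 3^{4+2+1} ≡ 5 × 9 × 3 ≡ 2 (mod 19)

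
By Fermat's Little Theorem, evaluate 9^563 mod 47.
By Fermat: 9^{46} ≡ 1 (mod 47). 563 ≡ 11 (mod 46). So 9^{563} ≡ 9^{11} ≡ 16 (mod 47)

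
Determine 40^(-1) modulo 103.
Since 103 is prime, by Fermat 40^(-1) ≡ 40^{101} ≡ 85 (mod 103). Verify: 40 × 85 = 3400 ≡ 1 (mod 103)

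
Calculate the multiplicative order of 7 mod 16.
Powers of 7 mod 16: 7^1≡7, 7^2≡1. Order = 2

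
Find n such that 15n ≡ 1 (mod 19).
Since 19 is prime, by Fermat 15^(-1) ≡ 15^{17} ≡ 14 (mod 19). Verify: 15 × 14 = 210 ≡ 1 (mod 19)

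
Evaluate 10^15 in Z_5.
By repeated squaring mod 5: 10^{1}≡0, 10^{2}≡0, 10^{4}≡0, 10^{8}≡0. Then 10^{15} = 10^{8+4+2+1} ≡ 0 × 0 × 0 × 0 ≡ 0 mod 5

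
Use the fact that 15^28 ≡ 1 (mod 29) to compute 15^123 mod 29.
By Fermat: 15^{28} ≡ 1 (mod 29). 123 = 4×28 + 11. So 15^{123} ≡ 15^{11} ≡ 21 (mod 29)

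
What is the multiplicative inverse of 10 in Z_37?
Since 37 is prime, by Fermat 10^(-1) ≡ 10^{35} ≡ 26 (mod 37). Verify: 10 × 26 = 260 ≡ 1 (mod 37)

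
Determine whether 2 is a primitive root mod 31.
2^{5} ≡ 1 (mod 31) and 5 < 30, so ord_31(2) = 5 ≠ 30 and 2 is not a primitive root.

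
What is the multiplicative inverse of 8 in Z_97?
Since 97 is prime, by Fermat 8^(-1) ≡ 8^{95} ≡ 85 (mod 97). Verify: 8 × 85 = 680 ≡ 1 (mod 97)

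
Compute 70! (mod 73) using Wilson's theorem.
(72)! = (70)! × (71) × (72) ≡ -1 (mod 73). So (70)! ≡ -1 × [(72)(71)]^(-1) ≡ 36 (mod 73)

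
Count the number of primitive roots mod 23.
A prime p has φ(p-1) primitive roots; here φ(22) = 10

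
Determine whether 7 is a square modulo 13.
By Euler's criterion: 7^{6} ≡ 12 mod 13. Since this equals -1 (≡ 12), 7 is not a QR.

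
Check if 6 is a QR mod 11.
By Euler's criterion: 6^{5} ≡ 10 (mod 11). Since this equals -1 (≡ 10), 6 is not a QR.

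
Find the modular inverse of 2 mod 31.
Since 31 is prime, by Fermat 2^(-1) ≡ 2^{29} ≡ 16 (mod 31). Verify: 2 × 16 = 32 ≡ 1 (mod 31)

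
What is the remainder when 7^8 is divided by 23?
By repeated squaring (mod 23): 7^{1}≡7, 7^{2}≡3, 7^{4}≡9, 7^{8}≡12. So 7^{8} ≡ 12 (mod 23)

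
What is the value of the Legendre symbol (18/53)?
(18/53) = 18^{26} mod 53 = -1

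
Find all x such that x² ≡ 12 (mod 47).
The square roots of 12 mod 47 are 24 and 23. Verify: 24² = 576 ≡ 12 (mod 47)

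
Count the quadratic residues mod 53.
The squaring map on Z_53* is 2-to-1, so there are (52)/2 = 26 QRs.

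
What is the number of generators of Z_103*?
A prime p has φ(p-1) primitive roots; here φ(102) = 32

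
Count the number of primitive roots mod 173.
A prime p has φ(p-1) primitive roots; here φ(172) = 84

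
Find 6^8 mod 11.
By repeated squaring mod 11: 6^{1}≡6, 6^{2}≡3, 6^{4}≡9, 6^{8}≡4. So 6^{8} ≡ 4 mod 11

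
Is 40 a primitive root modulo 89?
40^{44} ≡ 1 (mod 89) and 44 < 88, so ord_89(40) = 44 ≠ 88 and 40 is not a primitive root.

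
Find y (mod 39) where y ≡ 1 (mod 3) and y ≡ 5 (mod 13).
M = 3 × 13 = 39. M₁ = 13, y₁ ≡ 1 (mod 3). M₂ = 3, y₂ ≡ 9 (mod 13). y = 1×13×1 + 5×3×9 ≡ 31 (mod 39)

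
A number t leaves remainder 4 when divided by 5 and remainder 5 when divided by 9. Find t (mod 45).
M = 5 × 9 = 45. M₁ = 9, y₁ ≡ 4 (mod 5). M₂ = 5, y₂ ≡ 2 (mod 9). t = 4×9×4 + 5×5×2 ≡ 14 (mod 45)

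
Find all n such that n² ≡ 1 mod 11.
The square roots of 1 mod 11 are 1 and 10. Verify: 1² = 1 ≡ 1 mod 11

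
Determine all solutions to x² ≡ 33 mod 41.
The square roots of 33 mod 41 are 19 and 22. Verify: 19² = 361 ≡ 33 mod 41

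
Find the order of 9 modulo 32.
Powers of 9 mod 32: 9^1≡9, 9^2≡17, 9^3≡25, 9^4≡1. So the order of 9 is 4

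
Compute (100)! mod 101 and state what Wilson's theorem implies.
(100)! mod 101 = 100. Since this equals -1 (mod 101), Wilson confirms 101 is prime.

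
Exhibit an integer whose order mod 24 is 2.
7 has order 2 mod 24 since 7^{2} ≡ 1 (mod 24) and no smaller power works.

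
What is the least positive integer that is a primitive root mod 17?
g = 3. For each prime q|16: 3^{8}≡16, none ≡ 1, so ord_17(3) = 16 and 3 is a primitive root.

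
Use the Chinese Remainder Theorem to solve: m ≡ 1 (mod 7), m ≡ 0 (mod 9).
M = 7 × 9 = 63. M₁ = 9, y₁ ≡ 4 (mod 7). M₂ = 7, y₂ ≡ 4 (mod 9). m = 1×9×4 + 0×7×4 ≡ 36 (mod 63)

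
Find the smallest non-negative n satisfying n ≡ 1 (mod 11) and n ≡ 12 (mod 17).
M = 11 × 17 = 187. M₁ = 17, y₁ ≡ 2 (mod 11). M₂ = 11, y₂ ≡ 14 (mod 17). n = 1×17×2 + 12×11×14 ≡ 12 (mod 187)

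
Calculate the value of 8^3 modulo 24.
8^{3} = 512 ≡ 8 (mod 24)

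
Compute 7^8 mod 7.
By repeated squaring mod 7: 7^{1}≡0, 7^{2}≡0, 7^{4}≡0, 7^{8}≡0. So 7^{8} ≡ 0 mod 7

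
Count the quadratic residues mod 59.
The squaring map on Z_59* is 2-to-1, so there are (58)/2 = 29 QRs.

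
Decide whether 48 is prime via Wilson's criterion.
(47)! mod 48 = 0. Since 0 ≢ -1 (mod 48), 48 is not prime.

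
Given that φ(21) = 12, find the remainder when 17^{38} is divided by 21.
By Euler: 17^{12} ≡ 1 (mod 21) since gcd(17, 21) = 1. 38 = 3×12 + 2. So 17^{38} ≡ 17^{2} ≡ 16 (mod 21)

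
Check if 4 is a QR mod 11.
By Euler's criterion: 4^{5} ≡ 1 (mod 11). Since this equals 1, 4 is a QR.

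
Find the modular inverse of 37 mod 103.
Since 103 is prime, by Fermat 37^(-1) ≡ 37^{101} ≡ 39 mod 103. Verify: 37 × 39 = 1443 ≡ 1 mod 103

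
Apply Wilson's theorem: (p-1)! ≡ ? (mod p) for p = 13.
By Wilson's theorem, (12)! ≡ -1 ≡ 12 (mod 13)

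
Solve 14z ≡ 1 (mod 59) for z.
Since 59 is prime, by Fermat 14^(-1) ≡ 14^{57} ≡ 38 (mod 59). Verify: 14 × 38 = 532 ≡ 1 (mod 59)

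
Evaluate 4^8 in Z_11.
By repeated squaring (mod 11): 4^{1}≡4, 4^{2}≡5, 4^{4}≡3, 4^{8}≡9. So 4^{8} ≡ 9 (mod 11)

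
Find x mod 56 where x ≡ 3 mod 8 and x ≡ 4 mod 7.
M = 8 × 7 = 56. M₁ = 7, y₁ ≡ 7 mod 8. M₂ = 8, y₂ ≡ 1 mod 7. x = 3×7×7 + 4×8×1 ≡ 11 mod 56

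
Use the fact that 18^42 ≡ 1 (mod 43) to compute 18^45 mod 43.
By Fermat: 18^{42} ≡ 1 (mod 43). So 18^{45} = 18^{42} · 18^{3} ≡ 18^{3} ≡ 27 (mod 43)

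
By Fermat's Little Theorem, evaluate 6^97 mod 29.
By Fermat: 6^{28} ≡ 1 mod 29. 97 = 3×28 + 13. So 6^{97} ≡ 6^{13} ≡ 5 mod 29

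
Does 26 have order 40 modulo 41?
ord_41(26) divides 40. For each prime q|40: 26^{20}≡40, 26^{8}≡18, none ≡ 1. So 26 has order 40 and is a primitive root mod 41.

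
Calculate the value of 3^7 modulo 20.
By repeated squaring mod 20: 3^{1}≡3, 3^{2}≡9, 3^{4}≡1. Then 3^{7} = 3^{4+2+1} ≡ 1 × 9 × 3 ≡ 7 mod 20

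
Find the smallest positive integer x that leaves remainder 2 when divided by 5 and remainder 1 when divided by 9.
M = 5 × 9 = 45. M₁ = 9, y₁ ≡ 4 (mod 5). M₂ = 5, y₂ ≡ 2 (mod 9). x = 2×9×4 + 1×5×2 ≡ 37 (mod 45)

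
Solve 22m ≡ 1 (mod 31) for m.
Since 31 is prime, by Fermat 22^(-1) ≡ 22^{29} ≡ 24 (mod 31). Verify: 22 × 24 = 528 ≡ 1 (mod 31)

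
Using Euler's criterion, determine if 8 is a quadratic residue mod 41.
By Euler's criterion: 8^{20} ≡ 1 (mod 41). Since this equals 1, 8 is a QR.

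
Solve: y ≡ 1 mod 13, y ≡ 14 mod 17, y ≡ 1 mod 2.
M = 13 × 17 × 2 = 442. M₁ = 34, y₁ ≡ 5 mod 13. M₂ = 26, y₂ ≡ 2 mod 17. M₃ = 221, y₃ ≡ 1 mod 2. y = 1×34×5 + 14×26×2 + 1×221×1 ≡ 235 mod 442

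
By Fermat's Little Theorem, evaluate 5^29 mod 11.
By Fermat: 5^{10} ≡ 1 mod 11. 29 = 2×10 + 9. So 5^{29} ≡ 5^{9} ≡ 9 mod 11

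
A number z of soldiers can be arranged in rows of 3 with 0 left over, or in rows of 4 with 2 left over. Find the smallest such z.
M = 3 × 4 = 12. M₁ = 4, y₁ ≡ 1 mod 3. M₂ = 3, y₂ ≡ 3 mod 4. z = 0×4×1 + 2×3×3 ≡ 6 mod 12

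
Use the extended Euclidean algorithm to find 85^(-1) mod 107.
Extended GCD: 85(34) + 107(-27) = 1. So 85^(-1) ≡ 34 mod 107. Verify: 85 × 34 = 2890 ≡ 1 mod 107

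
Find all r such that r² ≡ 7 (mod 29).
The square roots of 7 mod 29 are 23 and 6. Verify: 23² = 529 ≡ 7 (mod 29)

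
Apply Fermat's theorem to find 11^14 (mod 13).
By Fermat: 11^{12} ≡ 1 (mod 13). So 11^{14} = 11^{12} · 11^{2} ≡ 11^{2} ≡ 4 (mod 13)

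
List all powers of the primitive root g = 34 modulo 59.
34^1, 34^2, ..., 34^{58} mod 59: [34, 35, 10, 45, 55, 41, 37, 19, 56, 16, 13, 29, 42, 12, 54, 7, 2, 9, 11, 20, 31, 51, 23, 15, 38, 53, 32, 26, 58, 25, 24, 49, 14, 4, 18, 22, 40, 3, 43, 46, 30, 17, 47, 5, 52, 57, 50, 48, 39, 28, 8, 36, 44, 21, 6, 27, 33, 1]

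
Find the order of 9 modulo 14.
Powers of 9 mod 14: 9^1≡9, 9^2≡11, 9^3≡1. ord_14(9) = 3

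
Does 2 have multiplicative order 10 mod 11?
Powers of 2 mod 11: 2^1≡2, 2^2≡4, 2^3≡8, 2^4≡5, 2^5≡10, 2^6≡9, 2^7≡7, 2^8≡3, 2^9≡6, 2^10≡1. First k with 2^k≡1 is k=10. Yes, ord_11(2) = 10.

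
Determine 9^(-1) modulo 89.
Since 89 is prime, by Fermat 9^(-1) ≡ 9^{87} ≡ 10 (mod 89). Verify: 9 × 10 = 90 ≡ 1 (mod 89)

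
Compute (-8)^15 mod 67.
By repeated squaring (mod 67): (-8)^{1}≡59, (-8)^{2}≡64, (-8)^{4}≡9, (-8)^{8}≡14. Then (-8)^{15} = (-8)^{8+4+2+1} ≡ 14 × 9 × 64 × 59 ≡ 9 (mod 67)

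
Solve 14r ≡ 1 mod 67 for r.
Since 67 is prime, by Fermat 14^(-1) ≡ 14^{65} ≡ 24 mod 67. Verify: 14 × 24 = 336 ≡ 1 mod 67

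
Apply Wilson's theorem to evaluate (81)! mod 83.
(82)! = (81)! × (82) ≡ -1 (mod 83). So (81)! ≡ -1 × (82)^(-1) ≡ (-1)×(-1) = 1 (mod 83)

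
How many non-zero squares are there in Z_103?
Exactly half the non-zero residues mod a prime are QRs: (103-1)/2 = 51.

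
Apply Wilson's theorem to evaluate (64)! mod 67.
(66)! = (64)! × (65) × (66) ≡ -1 mod 67. So (64)! ≡ -1 × [(66)(65)]^(-1) ≡ 33 mod 67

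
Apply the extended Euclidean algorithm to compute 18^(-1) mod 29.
Extended GCD: 18(-8) + 29(5) = 1. So 18^(-1) ≡ -8 ≡ 21 mod 29. Verify: 18 × 21 = 378 ≡ 1 mod 29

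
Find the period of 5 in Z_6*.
Powers of 5 mod 6: 5^1≡5, 5^2≡1. Order = 2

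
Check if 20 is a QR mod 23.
By Euler's criterion: 20^{11} ≡ 22 (mod 23). Since this equals -1 (≡ 22), 20 is not a QR.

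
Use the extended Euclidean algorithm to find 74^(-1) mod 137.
Extended GCD: 74(50) + 137(-27) = 1. So 74^(-1) ≡ 50 mod 137. Verify: 74 × 50 = 3700 ≡ 1 mod 137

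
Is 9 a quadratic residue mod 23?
By Euler's criterion: 9^{11} ≡ 1 (mod 23). Since this equals 1, 9 is a QR.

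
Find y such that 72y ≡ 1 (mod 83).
Since 83 is prime, by Fermat 72^(-1) ≡ 72^{81} ≡ 15 (mod 83). Verify: 72 × 15 = 1080 ≡ 1 (mod 83)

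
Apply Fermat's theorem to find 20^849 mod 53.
By Fermat: 20^{52} ≡ 1 mod 53. 849 ≡ 17 mod 52. So 20^{849} ≡ 20^{17} ≡ 2 mod 53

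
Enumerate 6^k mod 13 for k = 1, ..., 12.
6^1, 6^2, ..., 6^{12} mod 13: [6, 10, 8, 9, 2, 12, 7, 3, 5, 4, 11, 1]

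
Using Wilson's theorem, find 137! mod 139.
(138)! = (137)! × (138) ≡ -1 mod 139. So (137)! ≡ -1 × (138)^(-1) ≡ (-1)×(-1) = 1 mod 139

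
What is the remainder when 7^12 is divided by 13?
Using Fermat: 7^{12} ≡ 1 mod 13. 12 ≡ 0 mod 12. So 7^{12} ≡ 7^{0} ≡ 1 mod 13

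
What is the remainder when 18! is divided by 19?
By Wilson's theorem, (18)! ≡ -1 ≡ 18 (mod 19)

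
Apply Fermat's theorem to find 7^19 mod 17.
By Fermat: 7^{16} ≡ 1 mod 17. So 7^{19} = 7^{16} · 7^{3} ≡ 7^{3} ≡ 3 mod 17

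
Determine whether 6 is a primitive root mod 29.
6^{14} ≡ 1 mod 29 and 14 < 28, so ord_29(6) = 14 ≠ 28 and 6 is not a primitive root.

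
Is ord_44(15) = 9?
Powers of 15 mod 44: 15^1≡15, 15^2≡5, 15^3≡31, 15^4≡25, 15^5≡23, 15^6≡37, 15^7≡27, 15^8≡9, 15^9≡3, 15^10≡1. 15^9≡3≢1, so ord ≠ 9. No, the actual order is 10.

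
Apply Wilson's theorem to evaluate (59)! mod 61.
(60)! = (59)! × (60) ≡ -1 (mod 61). So (59)! ≡ -1 × (60)^(-1) ≡ (-1)×(-1) = 1 (mod 61)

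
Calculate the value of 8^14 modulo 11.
Using Fermat: 8^{10} ≡ 1 mod 11. 14 ≡ 4 mod 10. So 8^{14} ≡ 8^{4} ≡ 4 mod 11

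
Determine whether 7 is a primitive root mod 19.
7^{3} ≡ 1 (mod 19) and 3 < 18, so ord_19(7) = 3 ≠ 18 and 7 is not a primitive root.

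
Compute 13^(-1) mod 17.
Since 17 is prime, by Fermat 13^(-1) ≡ 13^{15} ≡ 4 mod 17. Verify: 13 × 4 = 52 ≡ 1 mod 17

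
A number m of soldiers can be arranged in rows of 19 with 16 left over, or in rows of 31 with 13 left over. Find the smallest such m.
M = 19 × 31 = 589. M₁ = 31, y₁ ≡ 8 (mod 19). M₂ = 19, y₂ ≡ 18 (mod 31). m = 16×31×8 + 13×19×18 ≡ 168 (mod 589)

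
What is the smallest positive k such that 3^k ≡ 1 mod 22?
Powers of 3 mod 22: 3^1≡3, 3^2≡9, 3^3≡5, 3^4≡15, 3^5≡1. So the order of 3 is 5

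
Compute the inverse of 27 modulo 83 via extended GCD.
Extended GCD: 27(40) + 83(-13) = 1. So 27^(-1) ≡ 40 (mod 83). Verify: 27 × 40 = 1080 ≡ 1 (mod 83)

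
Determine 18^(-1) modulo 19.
Since 19 is prime, by Fermat 18^(-1) ≡ 18^{17} ≡ 18 mod 19. Verify: 18 × 18 = 324 ≡ 1 mod 19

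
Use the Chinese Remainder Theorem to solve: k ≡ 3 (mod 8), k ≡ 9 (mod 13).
M = 8 × 13 = 104. M₁ = 13, y₁ ≡ 5 (mod 8). M₂ = 8, y₂ ≡ 5 (mod 13). k = 3×13×5 + 9×8×5 ≡ 35 (mod 104)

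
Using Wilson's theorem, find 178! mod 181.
(180)! = (178)! × (179) × (180) ≡ -1 mod 181. So (178)! ≡ -1 × [(180)(179)]^(-1) ≡ 90 mod 181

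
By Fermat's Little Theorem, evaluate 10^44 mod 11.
By Fermat: 10^{10} ≡ 1 mod 11. 44 = 4×10 + 4. So 10^{44} ≡ 10^{4} ≡ 1 mod 11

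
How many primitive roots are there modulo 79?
There are φ(79-1) = φ(78) = 24 primitive roots modulo 79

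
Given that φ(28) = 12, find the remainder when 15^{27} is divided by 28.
By Euler: 15^{12} ≡ 1 (mod 28) since gcd(15, 28) = 1. 27 = 2×12 + 3. So 15^{27} ≡ 15^{3} ≡ 15 (mod 28)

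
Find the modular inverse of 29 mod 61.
Since 61 is prime, by Fermat 29^(-1) ≡ 29^{59} ≡ 40 mod 61. Verify: 29 × 40 = 1160 ≡ 1 mod 61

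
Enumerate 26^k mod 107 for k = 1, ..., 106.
26^1, 26^2, ..., 26^{106} mod 107: [26, 34, 28, 86, 96, 35, 54, 13, 17, 14, 43, 48, 71, 27, 60, 62, 7, 75, 24, 89, 67, 30, 31, 57, 91, 12, 98, 87, 15, 69, 82, 99, 6, 49, 97, 61, 88, 41, 103, 3, 78, 102, 84, 44, 74, 105, 55, 39, 51, 42, 22, 37, 106, 81, 73, 79, 21, 11, 72, 53, 94, 90, 93, 64, 59, 36, 80, 47, 45, 100, 32, 83, 18, 40, 77, 76, 50, 16, 95, 9, 20, 92, 38, 25, 8, 101, 58, 10, 46, 19, 66, 4, 104, 29, 5, 23, 63, 33, 2, 52, 68, 56, 65, 85, 70, 1]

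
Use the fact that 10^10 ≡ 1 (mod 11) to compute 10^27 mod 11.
By Fermat: 10^{10} ≡ 1 (mod 11). 27 = 2×10 + 7. So 10^{27} ≡ 10^{7} ≡ 10 (mod 11)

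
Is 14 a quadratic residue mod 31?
By Euler's criterion: 14^{15} ≡ 1 mod 31. Since this equals 1, 14 is a QR.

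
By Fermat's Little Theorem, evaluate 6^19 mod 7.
By Fermat: 6^{6} ≡ 1 mod 7. 19 = 3×6 + 1. So 6^{19} ≡ 6^{1} ≡ 6 mod 7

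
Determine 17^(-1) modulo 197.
Since 197 is prime, by Fermat 17^(-1) ≡ 17^{195} ≡ 58 (mod 197). Verify: 17 × 58 = 986 ≡ 1 (mod 197)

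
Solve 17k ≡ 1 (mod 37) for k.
Since 37 is prime, by Fermat 17^(-1) ≡ 17^{35} ≡ 24 (mod 37). Verify: 17 × 24 = 408 ≡ 1 (mod 37)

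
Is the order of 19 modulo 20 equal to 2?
Powers of 19 mod 20: 19^1≡19, 19^2≡1. First k with 19^k≡1 is k=2. Yes, ord_20(19) = 2.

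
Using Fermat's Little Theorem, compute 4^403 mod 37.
By Fermat: 4^{36} ≡ 1 mod 37. 403 ≡ 7 mod 36. So 4^{403} ≡ 4^{7} ≡ 30 mod 37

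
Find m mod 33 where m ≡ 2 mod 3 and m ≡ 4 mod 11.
M = 3 × 11 = 33. M₁ = 11, y₁ ≡ 2 mod 3. M₂ = 3, y₂ ≡ 4 mod 11. m = 2×11×2 + 4×3×4 ≡ 26 mod 33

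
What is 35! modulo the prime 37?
(36)! = (35)! × (36) ≡ -1 (mod 37). So (35)! ≡ -1 × (36)^(-1) ≡ (-1)×(-1) = 1 (mod 37)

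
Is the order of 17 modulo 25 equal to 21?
Powers of 17 mod 25: 17^1≡17, 17^2≡14, 17^3≡13, 17^4≡21, 17^5≡7, 17^6≡19, 17^7≡23, 17^8≡16, 17^9≡22, 17^10≡24, 17^11≡8, 17^12≡11, 17^13≡12, 17^14≡4, 17^15≡18, 17^16≡6, 17^17≡2, 17^18≡9, 17^19≡3, 17^20≡1. Already 17^20≡1, so the order is 20 < 21. No, the actual order is 20.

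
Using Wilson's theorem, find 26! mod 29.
(28)! = (26)! × (27) × (28) ≡ -1 mod 29. So (26)! ≡ -1 × [(28)(27)]^(-1) ≡ 14 mod 29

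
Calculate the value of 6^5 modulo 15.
By repeated squaring mod 15: 6^{1}≡6, 6^{2}≡6, 6^{4}≡6. Then 6^{5} = 6^{4+1} ≡ 6 × 6 ≡ 6 mod 15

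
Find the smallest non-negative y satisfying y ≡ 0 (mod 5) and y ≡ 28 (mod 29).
M = 5 × 29 = 145. M₁ = 29, y₁ ≡ 4 (mod 5). M₂ = 5, y₂ ≡ 6 (mod 29). y = 0×29×4 + 28×5×6 ≡ 115 (mod 145)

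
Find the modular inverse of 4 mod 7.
Since 7 is prime, by Fermat 4^(-1) ≡ 4^{5} ≡ 2 mod 7. Verify: 4 × 2 = 8 ≡ 1 mod 7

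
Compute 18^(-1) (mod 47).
Since 47 is prime, by Fermat 18^(-1) ≡ 18^{45} ≡ 34 (mod 47). Verify: 18 × 34 = 612 ≡ 1 (mod 47)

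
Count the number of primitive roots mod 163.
There are φ(163-1) = φ(162) = 54 primitive roots modulo 163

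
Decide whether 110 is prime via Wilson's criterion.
(109)! mod 110 = 0. Since 0 ≢ -1 (mod 110), 110 is not prime.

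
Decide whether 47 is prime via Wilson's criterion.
(46)! mod 47 = 46. Since 46 ≡ -1 (mod 47), 47 is prime.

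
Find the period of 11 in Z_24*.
Powers of 11 mod 24: 11^1≡11, 11^2≡1. Order = 2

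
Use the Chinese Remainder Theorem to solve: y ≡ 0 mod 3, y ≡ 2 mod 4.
M = 3 × 4 = 12. M₁ = 4, y₁ ≡ 1 mod 3. M₂ = 3, y₂ ≡ 3 mod 4. y = 0×4×1 + 2×3×3 ≡ 6 mod 12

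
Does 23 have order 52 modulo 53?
23^{4} ≡ 1 (mod 53) and 4 < 52, so ord_53(23) = 4 ≠ 52 and 23 is not a primitive root.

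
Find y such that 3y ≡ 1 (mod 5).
Since 5 is prime, by Fermat 3^(-1) ≡ 3^{3} ≡ 2 (mod 5). Verify: 3 × 2 = 6 ≡ 1 (mod 5)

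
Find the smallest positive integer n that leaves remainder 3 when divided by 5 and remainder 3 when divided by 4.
M = 5 × 4 = 20. M₁ = 4, y₁ ≡ 4 (mod 5). M₂ = 5, y₂ ≡ 1 (mod 4). n = 3×4×4 + 3×5×1 ≡ 3 (mod 20)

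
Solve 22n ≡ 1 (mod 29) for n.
Since 29 is prime, by Fermat 22^(-1) ≡ 22^{27} ≡ 4 (mod 29). Verify: 22 × 4 = 88 ≡ 1 (mod 29)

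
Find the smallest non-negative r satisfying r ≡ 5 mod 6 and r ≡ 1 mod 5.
M = 6 × 5 = 30. M₁ = 5, y₁ ≡ 5 mod 6. M₂ = 6, y₂ ≡ 1 mod 5. r = 5×5×5 + 1×6×1 ≡ 11 mod 30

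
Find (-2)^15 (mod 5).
Using Fermat: (-2)^{4} ≡ 1 (mod 5). 15 ≡ 3 (mod 4). So (-2)^{15} ≡ (-2)^{3} ≡ 2 (mod 5)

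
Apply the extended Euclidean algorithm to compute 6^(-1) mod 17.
Extended GCD: 6(3) + 17(-1) = 1. So 6^(-1) ≡ 3 mod 17. Verify: 6 × 3 = 18 ≡ 1 mod 17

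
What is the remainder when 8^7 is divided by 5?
Using Fermat: 8^{4} ≡ 1 (mod 5). 7 ≡ 3 (mod 4). So 8^{7} ≡ 8^{3} ≡ 2 (mod 5)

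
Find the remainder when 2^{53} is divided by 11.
By Fermat: 2^{10} ≡ 1 mod 11. 53 = 5×10 + 3. So 2^{53} ≡ 2^{3} ≡ 8 mod 11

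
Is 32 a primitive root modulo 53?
ord_53(32) divides 52. For each prime q|52: 32^{26}≡52, 32^{4}≡24, none ≡ 1. So 32 has order 52 and is a primitive root mod 53.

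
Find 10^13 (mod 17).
By repeated squaring (mod 17): 10^{1}≡10, 10^{2}≡15, 10^{4}≡4, 10^{8}≡16. Then 10^{13} = 10^{8+4+1} ≡ 16 × 4 × 10 ≡ 11 (mod 17)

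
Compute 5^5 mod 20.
By repeated squaring (mod 20): 5^{1}≡5, 5^{2}≡5, 5^{4}≡5. Then 5^{5} = 5^{4+1} ≡ 5 × 5 ≡ 5 (mod 20)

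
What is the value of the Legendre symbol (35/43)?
(35/43) = 35^{21} mod 43 = 1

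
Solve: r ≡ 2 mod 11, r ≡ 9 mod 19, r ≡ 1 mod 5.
M = 11 × 19 × 5 = 1045. M₁ = 95, y₁ ≡ 8 mod 11. M₂ = 55, y₂ ≡ 9 mod 19. M₃ = 209, y₃ ≡ 4 mod 5. r = 2×95×8 + 9×55×9 + 1×209×4 ≡ 541 mod 1045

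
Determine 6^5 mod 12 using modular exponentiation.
By repeated squaring (mod 12): 6^{1}≡6, 6^{2}≡0, 6^{4}≡0. Then 6^{5} = 6^{4+1} ≡ 0 × 6 ≡ 0 (mod 12)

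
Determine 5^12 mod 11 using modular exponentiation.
Using Fermat: 5^{10} ≡ 1 (mod 11). 12 ≡ 2 (mod 10). So 5^{12} ≡ 5^{2} ≡ 3 (mod 11)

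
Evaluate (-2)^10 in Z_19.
By repeated squaring (mod 19): (-2)^{1}≡17, (-2)^{2}≡4, (-2)^{4}≡16, (-2)^{8}≡9. Then (-2)^{10} = (-2)^{8+2} ≡ 9 × 4 ≡ 17 (mod 19)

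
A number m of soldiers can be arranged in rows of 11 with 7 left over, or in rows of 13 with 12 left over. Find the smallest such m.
M = 11 × 13 = 143. M₁ = 13, y₁ ≡ 6 mod 11. M₂ = 11, y₂ ≡ 6 mod 13. m = 7×13×6 + 12×11×6 ≡ 51 mod 143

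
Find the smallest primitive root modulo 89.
g = 3. For each prime q|88: 3^{44}≡88, 3^{8}≡64, none ≡ 1, so ord_89(3) = 88 and 3 is a primitive root.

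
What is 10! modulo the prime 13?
(12)! = (10)! × (11) × (12) ≡ -1 (mod 13). So (10)! ≡ -1 × [(12)(11)]^(-1) ≡ 6 (mod 13)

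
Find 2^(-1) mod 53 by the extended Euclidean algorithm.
Extended GCD: 2(-26) + 53(1) = 1. So 2^(-1) ≡ -26 ≡ 27 mod 53. Verify: 2 × 27 = 54 ≡ 1 mod 53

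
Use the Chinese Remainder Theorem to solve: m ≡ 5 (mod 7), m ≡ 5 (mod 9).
M = 7 × 9 = 63. M₁ = 9, y₁ ≡ 4 (mod 7). M₂ = 7, y₂ ≡ 4 (mod 9). m = 5×9×4 + 5×7×4 ≡ 5 (mod 63)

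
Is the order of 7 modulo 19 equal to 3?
Powers of 7 mod 19: 7^1≡7, 7^2≡11, 7^3≡1. First k with 7^k≡1 is k=3. Yes, ord_19(7) = 3.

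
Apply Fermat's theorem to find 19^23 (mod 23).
By Fermat: 19^{22} ≡ 1 (mod 23). So 19^{23} = 19^{22} · 19^{1} ≡ 19^{1} ≡ 19 (mod 23)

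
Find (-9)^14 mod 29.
By repeated squaring mod 29: (-9)^{1}≡20, (-9)^{2}≡23, (-9)^{4}≡7, (-9)^{8}≡20. Then (-9)^{14} = (-9)^{8+4+2} ≡ 20 × 7 × 23 ≡ 1 mod 29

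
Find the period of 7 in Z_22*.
Powers of 7 mod 22: 7^1≡7, 7^2≡5, 7^3≡13, 7^4≡3, 7^5≡21, 7^6≡15, 7^7≡17, 7^8≡9, 7^9≡19, 7^10≡1. Order = 10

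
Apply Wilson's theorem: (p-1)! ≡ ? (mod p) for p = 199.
By Wilson's theorem, (198)! ≡ -1 ≡ 198 mod 199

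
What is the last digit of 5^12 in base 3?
Using Fermat: 5^{2} ≡ 1 mod 3. 12 ≡ 0 mod 2. So 5^{12} ≡ 5^{0} ≡ 1 mod 3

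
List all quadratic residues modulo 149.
Quadratic residues modulo 149: {1, 4, 5, 6, 7, 9, 16, 17, 19, 20, 22, 24, 25, 26, 28, 29, 30, 31, 33, 35, 36, 37, 39, 42, 45, 46, 47, 49, 53, 54, 61, 63, 64, 67, 68, 69, 73, 76, 80, 81, 82, 85, 86, 88, 95, 96, 100, 102, 103, 104, 107, 110, 112, 113, 114, 116, 118, 119, 120, 121, 123, 124, 125, 127, 129, 130, 132, 133, 140, 142, 143, 144, 145, 148}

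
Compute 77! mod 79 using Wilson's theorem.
(78)! = (77)! × (78) ≡ -1 mod 79. So (77)! ≡ -1 × (78)^(-1) ≡ (-1)×(-1) = 1 mod 79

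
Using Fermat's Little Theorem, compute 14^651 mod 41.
By Fermat: 14^{40} ≡ 1 (mod 41). 651 ≡ 11 (mod 40). So 14^{651} ≡ 14^{11} ≡ 38 (mod 41)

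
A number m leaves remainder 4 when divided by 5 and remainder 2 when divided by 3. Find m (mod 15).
M = 5 × 3 = 15. M₁ = 3, y₁ ≡ 2 (mod 5). M₂ = 5, y₂ ≡ 2 (mod 3). m = 4×3×2 + 2×5×2 ≡ 14 (mod 15)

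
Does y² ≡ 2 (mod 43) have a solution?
By Euler's criterion: 2^{21} ≡ 42 (mod 43). Since this equals -1 (≡ 42), 2 is not a QR.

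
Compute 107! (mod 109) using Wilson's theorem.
(108)! = (107)! × (108) ≡ -1 (mod 109). So (107)! ≡ -1 × (108)^(-1) ≡ (-1)×(-1) = 1 (mod 109)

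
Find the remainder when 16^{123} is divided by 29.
By Fermat: 16^{28} ≡ 1 mod 29. 123 = 4×28 + 11. So 16^{123} ≡ 16^{11} ≡ 25 mod 29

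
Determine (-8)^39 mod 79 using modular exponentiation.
By repeated squaring (mod 79): (-8)^{1}≡71, (-8)^{2}≡64, (-8)^{4}≡67, (-8)^{8}≡65, (-8)^{16}≡38, (-8)^{32}≡22. Then (-8)^{39} = (-8)^{32+4+2+1} ≡ 22 × 67 × 64 × 71 ≡ 78 (mod 79)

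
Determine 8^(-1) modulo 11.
Since 11 is prime, by Fermat 8^(-1) ≡ 8^{9} ≡ 7 (mod 11). Verify: 8 × 7 = 56 ≡ 1 (mod 11)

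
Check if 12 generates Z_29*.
12^{4} ≡ 1 mod 29 and 4 < 28, so ord_29(12) = 4 ≠ 28 and 12 is not a primitive root.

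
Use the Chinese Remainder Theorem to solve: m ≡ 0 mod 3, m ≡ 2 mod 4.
M = 3 × 4 = 12. M₁ = 4, y₁ ≡ 1 mod 3. M₂ = 3, y₂ ≡ 3 mod 4. m = 0×4×1 + 2×3×3 ≡ 6 mod 12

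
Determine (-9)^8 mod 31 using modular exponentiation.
By repeated squaring (mod 31): (-9)^{1}≡22, (-9)^{2}≡19, (-9)^{4}≡20, (-9)^{8}≡28. So (-9)^{8} ≡ 28 (mod 31)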